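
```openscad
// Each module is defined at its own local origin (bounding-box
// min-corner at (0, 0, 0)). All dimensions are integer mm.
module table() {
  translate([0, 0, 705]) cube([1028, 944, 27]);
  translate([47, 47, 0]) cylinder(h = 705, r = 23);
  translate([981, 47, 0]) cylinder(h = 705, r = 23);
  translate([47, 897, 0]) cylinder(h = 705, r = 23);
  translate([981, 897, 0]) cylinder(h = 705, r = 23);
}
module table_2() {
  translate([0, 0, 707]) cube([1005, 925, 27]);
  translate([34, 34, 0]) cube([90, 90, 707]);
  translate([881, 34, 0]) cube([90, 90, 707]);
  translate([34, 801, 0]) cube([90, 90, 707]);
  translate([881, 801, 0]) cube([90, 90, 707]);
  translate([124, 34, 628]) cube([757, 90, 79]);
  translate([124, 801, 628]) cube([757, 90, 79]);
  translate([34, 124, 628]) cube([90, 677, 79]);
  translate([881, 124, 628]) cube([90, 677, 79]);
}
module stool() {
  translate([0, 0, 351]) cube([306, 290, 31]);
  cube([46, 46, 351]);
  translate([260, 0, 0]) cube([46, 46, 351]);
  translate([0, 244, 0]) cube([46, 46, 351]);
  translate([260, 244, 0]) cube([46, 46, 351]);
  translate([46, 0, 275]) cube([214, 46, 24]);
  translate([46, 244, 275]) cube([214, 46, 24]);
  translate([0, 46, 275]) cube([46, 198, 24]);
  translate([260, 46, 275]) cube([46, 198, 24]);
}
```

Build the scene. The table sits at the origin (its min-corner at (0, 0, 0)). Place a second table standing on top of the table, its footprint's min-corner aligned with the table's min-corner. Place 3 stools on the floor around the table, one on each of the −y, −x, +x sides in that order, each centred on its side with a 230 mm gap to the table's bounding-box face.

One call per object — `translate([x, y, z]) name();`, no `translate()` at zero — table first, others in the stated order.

table();
translate([0, 0, 732]) table_2();
translate([361, -520, 0]) stool();
translate([-536, 327, 0]) stool();
translate([1258, 327, 0]) stool();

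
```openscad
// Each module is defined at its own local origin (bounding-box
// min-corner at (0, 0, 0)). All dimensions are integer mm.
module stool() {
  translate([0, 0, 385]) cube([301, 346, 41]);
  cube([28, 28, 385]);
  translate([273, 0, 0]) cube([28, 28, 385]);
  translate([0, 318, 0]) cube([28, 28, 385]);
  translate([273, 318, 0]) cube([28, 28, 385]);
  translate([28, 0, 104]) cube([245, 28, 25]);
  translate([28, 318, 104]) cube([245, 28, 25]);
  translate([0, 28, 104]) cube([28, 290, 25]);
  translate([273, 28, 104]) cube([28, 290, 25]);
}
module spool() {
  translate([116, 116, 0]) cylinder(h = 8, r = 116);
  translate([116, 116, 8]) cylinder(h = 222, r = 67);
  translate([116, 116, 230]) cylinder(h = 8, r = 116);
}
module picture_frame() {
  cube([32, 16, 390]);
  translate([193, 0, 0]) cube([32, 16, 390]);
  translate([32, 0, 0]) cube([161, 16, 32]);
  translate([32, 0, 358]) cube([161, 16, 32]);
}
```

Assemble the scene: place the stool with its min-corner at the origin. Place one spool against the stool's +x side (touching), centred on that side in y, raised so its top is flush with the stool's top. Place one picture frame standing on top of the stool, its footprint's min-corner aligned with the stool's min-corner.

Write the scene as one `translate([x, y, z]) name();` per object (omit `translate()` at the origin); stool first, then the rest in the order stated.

stool();
translate([301, 57, 188]) spool();
translate([0, 0, 426]) picture_frame();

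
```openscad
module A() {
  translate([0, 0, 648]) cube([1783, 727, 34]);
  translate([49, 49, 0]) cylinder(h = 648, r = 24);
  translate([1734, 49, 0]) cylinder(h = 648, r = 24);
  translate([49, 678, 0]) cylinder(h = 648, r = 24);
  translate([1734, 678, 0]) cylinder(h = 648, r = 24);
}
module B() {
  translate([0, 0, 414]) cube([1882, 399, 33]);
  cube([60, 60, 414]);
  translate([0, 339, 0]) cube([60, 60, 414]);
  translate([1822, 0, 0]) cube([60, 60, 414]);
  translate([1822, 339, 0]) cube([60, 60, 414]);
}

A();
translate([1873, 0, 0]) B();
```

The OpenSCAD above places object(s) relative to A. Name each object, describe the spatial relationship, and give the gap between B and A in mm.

A is a table. B is a bench. The bench is on the floor beside the table on its +x side. The gap between the bench and the table is 90 mm.

The bench's nearest face is 90 mm from the table's +x face.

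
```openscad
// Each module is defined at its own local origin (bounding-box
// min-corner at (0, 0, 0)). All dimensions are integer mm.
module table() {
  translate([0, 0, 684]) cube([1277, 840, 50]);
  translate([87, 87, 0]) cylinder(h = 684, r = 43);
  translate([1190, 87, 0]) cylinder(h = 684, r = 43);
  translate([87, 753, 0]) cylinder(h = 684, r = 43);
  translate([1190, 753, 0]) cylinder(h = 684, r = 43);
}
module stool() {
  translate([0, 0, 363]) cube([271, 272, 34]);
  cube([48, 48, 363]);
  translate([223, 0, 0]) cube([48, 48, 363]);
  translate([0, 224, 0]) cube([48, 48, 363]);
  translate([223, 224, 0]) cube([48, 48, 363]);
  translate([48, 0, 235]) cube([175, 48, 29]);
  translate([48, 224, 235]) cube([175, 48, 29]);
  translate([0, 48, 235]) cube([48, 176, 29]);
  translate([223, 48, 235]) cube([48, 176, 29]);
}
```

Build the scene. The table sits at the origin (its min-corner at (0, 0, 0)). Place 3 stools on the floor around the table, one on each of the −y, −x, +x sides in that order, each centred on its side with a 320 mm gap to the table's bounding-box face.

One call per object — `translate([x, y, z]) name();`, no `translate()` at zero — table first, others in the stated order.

table();
translate([503, -592, 0]) stool();
translate([-591, 284, 0]) stool();
translate([1597, 284, 0]) stool();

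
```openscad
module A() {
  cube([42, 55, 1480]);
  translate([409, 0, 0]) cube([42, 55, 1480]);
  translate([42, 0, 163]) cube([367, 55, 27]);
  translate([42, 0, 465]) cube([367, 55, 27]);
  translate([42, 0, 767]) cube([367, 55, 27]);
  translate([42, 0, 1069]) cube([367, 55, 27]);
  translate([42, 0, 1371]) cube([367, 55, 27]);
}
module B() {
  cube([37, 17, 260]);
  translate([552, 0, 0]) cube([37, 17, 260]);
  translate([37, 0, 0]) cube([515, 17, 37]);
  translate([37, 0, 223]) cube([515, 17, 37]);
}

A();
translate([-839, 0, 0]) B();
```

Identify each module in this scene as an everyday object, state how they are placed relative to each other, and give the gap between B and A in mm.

The picture frame's nearest face is 250 mm from the ladder's −x face.

A is a ladder. B is a picture frame. The picture frame is on the floor beside the ladder on its −x side. The gap between the picture frame and the ladder is 250 mm.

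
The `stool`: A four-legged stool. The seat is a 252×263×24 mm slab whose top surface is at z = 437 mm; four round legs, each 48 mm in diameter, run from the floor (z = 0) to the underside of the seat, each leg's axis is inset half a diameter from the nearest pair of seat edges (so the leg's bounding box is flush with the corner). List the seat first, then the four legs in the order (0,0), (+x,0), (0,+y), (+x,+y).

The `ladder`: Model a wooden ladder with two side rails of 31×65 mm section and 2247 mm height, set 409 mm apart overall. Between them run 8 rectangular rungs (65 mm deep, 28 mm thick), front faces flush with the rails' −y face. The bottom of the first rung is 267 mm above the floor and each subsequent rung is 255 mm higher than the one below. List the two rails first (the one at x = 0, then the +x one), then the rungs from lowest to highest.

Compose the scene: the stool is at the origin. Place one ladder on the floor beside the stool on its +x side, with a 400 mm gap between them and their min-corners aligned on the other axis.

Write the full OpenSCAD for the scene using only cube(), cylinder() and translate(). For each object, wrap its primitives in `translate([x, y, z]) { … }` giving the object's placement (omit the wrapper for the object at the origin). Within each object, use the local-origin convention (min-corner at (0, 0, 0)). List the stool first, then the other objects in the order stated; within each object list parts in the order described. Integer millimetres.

translate([0, 0, 413]) cube([252, 263, 24]);
translate([24, 24, 0]) cylinder(h = 413, r = 24);
translate([228, 24, 0]) cylinder(h = 413, r = 24);
translate([24, 239, 0]) cylinder(h = 413, r = 24);
translate([228, 239, 0]) cylinder(h = 413, r = 24);
translate([652, 0, 0]) {
  cube([31, 65, 2247]);
  translate([378, 0, 0]) cube([31, 65, 2247]);
  translate([31, 0, 267]) cube([347, 65, 28]);
  translate([31, 0, 522]) cube([347, 65, 28]);
  translate([31, 0, 777]) cube([347, 65, 28]);
  translate([31, 0, 1032]) cube([347, 65, 28]);
  translate([31, 0, 1287]) cube([347, 65, 28]);
  translate([31, 0, 1542]) cube([347, 65, 28]);
  translate([31, 0, 1797]) cube([347, 65, 28]);
  translate([31, 0, 2052]) cube([347, 65, 28]);
}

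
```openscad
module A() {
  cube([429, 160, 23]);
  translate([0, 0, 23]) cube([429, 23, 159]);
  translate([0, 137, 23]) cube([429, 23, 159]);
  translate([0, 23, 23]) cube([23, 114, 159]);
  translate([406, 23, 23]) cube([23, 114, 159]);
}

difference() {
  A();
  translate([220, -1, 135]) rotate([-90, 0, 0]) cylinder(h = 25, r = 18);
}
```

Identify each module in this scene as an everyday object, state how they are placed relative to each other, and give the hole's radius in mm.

The subtracted cylinder has r = 18 mm.

A is an open box. The open box has a circular hole through its front wall. The hole's radius is 18 mm.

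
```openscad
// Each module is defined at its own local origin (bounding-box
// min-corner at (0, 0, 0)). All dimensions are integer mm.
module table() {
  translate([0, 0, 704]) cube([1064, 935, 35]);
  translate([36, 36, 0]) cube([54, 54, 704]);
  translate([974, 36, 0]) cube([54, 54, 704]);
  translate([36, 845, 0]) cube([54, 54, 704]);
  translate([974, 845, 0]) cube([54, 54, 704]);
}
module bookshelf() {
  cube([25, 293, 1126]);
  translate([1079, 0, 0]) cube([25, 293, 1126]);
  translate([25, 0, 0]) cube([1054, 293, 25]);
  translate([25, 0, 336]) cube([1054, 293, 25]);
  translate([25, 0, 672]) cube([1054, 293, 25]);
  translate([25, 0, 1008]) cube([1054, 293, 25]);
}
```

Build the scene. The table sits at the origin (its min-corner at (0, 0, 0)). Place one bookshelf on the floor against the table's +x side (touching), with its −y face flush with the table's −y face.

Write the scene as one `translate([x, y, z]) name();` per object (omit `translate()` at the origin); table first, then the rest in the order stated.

table();
translate([1064, 0, 0]) bookshelf();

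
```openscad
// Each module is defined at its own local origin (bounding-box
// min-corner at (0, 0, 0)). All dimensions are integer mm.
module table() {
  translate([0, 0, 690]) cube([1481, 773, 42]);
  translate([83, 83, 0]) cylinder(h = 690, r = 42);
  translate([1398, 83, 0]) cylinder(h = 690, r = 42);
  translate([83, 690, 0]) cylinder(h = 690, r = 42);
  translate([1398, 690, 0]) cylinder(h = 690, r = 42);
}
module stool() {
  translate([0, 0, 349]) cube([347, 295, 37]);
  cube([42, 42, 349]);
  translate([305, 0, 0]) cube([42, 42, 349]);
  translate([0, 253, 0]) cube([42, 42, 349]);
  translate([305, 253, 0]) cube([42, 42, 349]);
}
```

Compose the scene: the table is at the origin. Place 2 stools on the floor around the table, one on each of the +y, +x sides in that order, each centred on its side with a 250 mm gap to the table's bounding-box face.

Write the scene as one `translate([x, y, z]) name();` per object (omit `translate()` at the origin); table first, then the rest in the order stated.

table();
translate([567, 1023, 0]) stool();
translate([1731, 239, 0]) stool();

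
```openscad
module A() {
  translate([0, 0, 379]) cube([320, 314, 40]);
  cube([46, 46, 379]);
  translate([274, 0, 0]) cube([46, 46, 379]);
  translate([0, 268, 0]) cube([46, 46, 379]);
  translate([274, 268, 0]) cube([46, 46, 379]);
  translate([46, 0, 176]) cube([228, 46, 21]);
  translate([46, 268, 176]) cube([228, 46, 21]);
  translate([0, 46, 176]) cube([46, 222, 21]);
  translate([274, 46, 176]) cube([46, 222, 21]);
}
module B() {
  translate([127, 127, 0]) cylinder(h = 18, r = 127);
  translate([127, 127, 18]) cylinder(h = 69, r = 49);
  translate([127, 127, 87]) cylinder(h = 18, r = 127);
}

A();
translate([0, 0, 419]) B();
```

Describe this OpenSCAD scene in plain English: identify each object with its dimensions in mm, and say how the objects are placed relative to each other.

A is a four-legged stool. The seat is 320×314 mm, 40 mm thick, top at z = 419 mm. It stands on four square legs, each 46×46 mm in cross-section, from z = 0 to the seat underside, each flush with a corner of the seat. Four stretchers, 46 mm wide and 21 mm tall, connect adjacent legs with their undersides at z = 176 mm, each running between the inner faces of the legs it joins and aligned with the legs' outer faces on the other axis.

B is a spool: two coaxial disc flanges of radius 127 mm and thickness 18 mm, joined by a core cylinder of radius 49 mm and height 69 mm. The lower flange rests on z = 0 and the three cylinders share a vertical axis.

The spool is on top of the stool.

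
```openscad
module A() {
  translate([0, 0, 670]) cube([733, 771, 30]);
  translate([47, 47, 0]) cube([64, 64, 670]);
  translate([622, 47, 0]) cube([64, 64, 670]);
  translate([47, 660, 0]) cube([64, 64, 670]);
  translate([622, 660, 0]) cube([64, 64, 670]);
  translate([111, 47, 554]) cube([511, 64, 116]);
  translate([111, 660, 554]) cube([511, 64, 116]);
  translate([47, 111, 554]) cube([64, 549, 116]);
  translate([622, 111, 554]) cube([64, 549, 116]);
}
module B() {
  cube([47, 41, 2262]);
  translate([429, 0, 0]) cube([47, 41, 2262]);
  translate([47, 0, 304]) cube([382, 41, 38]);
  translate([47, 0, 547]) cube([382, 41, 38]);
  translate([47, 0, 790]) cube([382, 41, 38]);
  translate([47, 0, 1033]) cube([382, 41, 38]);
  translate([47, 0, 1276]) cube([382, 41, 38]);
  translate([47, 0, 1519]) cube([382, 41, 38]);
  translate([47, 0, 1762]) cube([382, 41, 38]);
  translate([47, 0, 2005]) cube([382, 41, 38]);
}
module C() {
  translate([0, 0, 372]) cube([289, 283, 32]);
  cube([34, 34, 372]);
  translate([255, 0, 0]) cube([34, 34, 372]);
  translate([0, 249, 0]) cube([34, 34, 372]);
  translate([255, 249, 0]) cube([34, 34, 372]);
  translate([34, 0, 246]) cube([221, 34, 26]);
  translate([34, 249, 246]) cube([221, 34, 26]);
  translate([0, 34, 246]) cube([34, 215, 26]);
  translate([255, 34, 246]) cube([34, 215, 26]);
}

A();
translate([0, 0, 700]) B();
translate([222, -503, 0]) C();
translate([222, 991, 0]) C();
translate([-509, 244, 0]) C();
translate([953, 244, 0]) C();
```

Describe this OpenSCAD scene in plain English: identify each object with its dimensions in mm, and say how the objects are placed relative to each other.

A is a table with a 733×771 mm rectangular top, 30 mm thick, top surface at z = 700 mm, supported by four 64×64 mm square legs, each inset 47 mm from the nearest pair of top edges, running from the floor. Four apron rails, 64 mm thick and 116 mm tall, run between adjacent legs with their top edges flush with the underside of the top and their outer faces flush with the legs' outer faces.

B is a straight ladder. Two 47×41 mm vertical rails, 2262 mm tall, stand 476 mm apart (outside-to-outside) with their front faces coplanar on the −y side. 8 rungs, each 41 mm deep and 38 mm tall, span between the inner faces of the rails, front faces flush with the rails. The lowest rung's underside is at z = 304 mm and rungs are spaced 243 mm apart (underside to underside).

C is a four-legged stool. The seat is 289×283 mm, 32 mm thick, top at z = 404 mm. It stands on four square legs, each 34×34 mm in cross-section, from z = 0 to the seat underside, each flush with a corner of the seat. Four stretchers, 34 mm wide and 26 mm tall, connect adjacent legs with their undersides at z = 246 mm, each running between the inner faces of the legs it joins and aligned with the legs' outer faces on the other axis.

The ladder is on top of the table. Four stools sit around the table at the −y, +y, −x, +x sides.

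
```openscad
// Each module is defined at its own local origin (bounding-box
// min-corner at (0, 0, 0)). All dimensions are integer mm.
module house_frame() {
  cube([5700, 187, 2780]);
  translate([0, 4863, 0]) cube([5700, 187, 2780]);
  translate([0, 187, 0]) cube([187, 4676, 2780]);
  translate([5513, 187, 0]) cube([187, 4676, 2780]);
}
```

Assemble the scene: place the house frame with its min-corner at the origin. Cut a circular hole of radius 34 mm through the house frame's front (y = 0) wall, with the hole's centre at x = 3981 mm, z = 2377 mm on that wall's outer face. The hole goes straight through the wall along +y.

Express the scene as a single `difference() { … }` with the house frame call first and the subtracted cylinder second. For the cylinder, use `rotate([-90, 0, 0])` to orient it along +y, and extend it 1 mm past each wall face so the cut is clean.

difference() {
  house_frame();
  translate([3981, -1, 2377]) rotate([-90, 0, 0]) cylinder(h = 189, r = 34);
}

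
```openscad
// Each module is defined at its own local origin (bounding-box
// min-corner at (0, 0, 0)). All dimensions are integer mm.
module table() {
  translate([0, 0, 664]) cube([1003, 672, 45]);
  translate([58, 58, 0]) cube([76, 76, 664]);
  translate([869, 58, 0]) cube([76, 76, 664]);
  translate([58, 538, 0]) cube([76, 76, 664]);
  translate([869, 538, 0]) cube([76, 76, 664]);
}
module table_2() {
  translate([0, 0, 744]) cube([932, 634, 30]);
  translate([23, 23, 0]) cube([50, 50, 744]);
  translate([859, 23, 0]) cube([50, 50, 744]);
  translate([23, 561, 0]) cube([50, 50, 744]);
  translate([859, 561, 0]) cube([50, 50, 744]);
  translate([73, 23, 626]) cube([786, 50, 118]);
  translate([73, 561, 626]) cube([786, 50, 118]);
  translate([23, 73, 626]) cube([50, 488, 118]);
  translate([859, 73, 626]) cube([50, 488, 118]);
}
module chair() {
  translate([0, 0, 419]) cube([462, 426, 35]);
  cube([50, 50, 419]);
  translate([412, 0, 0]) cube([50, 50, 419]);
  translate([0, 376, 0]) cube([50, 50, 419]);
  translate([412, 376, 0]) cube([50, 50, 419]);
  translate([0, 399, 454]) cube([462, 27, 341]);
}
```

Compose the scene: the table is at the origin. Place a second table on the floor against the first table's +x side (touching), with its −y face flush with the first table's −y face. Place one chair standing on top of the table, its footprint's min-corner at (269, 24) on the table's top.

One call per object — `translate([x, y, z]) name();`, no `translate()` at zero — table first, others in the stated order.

table();
translate([1003, 0, 0]) table_2();
translate([269, 24, 709]) chair();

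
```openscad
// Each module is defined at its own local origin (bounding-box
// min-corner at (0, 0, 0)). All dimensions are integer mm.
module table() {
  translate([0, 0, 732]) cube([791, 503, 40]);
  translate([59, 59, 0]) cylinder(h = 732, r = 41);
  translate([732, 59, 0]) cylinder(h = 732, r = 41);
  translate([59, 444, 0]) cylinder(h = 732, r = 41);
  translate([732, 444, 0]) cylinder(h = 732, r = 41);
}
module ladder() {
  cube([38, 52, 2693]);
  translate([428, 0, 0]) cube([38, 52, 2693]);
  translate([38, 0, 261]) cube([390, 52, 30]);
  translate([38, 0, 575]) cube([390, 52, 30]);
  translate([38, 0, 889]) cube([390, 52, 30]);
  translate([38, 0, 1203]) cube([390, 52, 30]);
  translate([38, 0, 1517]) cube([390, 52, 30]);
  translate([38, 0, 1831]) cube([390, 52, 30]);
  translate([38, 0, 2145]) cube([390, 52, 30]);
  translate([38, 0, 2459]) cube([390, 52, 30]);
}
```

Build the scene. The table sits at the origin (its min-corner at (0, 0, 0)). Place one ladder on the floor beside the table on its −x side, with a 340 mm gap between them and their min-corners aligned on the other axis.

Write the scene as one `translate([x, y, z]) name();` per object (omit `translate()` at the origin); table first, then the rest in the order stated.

table();
translate([-806, 0, 0]) ladder();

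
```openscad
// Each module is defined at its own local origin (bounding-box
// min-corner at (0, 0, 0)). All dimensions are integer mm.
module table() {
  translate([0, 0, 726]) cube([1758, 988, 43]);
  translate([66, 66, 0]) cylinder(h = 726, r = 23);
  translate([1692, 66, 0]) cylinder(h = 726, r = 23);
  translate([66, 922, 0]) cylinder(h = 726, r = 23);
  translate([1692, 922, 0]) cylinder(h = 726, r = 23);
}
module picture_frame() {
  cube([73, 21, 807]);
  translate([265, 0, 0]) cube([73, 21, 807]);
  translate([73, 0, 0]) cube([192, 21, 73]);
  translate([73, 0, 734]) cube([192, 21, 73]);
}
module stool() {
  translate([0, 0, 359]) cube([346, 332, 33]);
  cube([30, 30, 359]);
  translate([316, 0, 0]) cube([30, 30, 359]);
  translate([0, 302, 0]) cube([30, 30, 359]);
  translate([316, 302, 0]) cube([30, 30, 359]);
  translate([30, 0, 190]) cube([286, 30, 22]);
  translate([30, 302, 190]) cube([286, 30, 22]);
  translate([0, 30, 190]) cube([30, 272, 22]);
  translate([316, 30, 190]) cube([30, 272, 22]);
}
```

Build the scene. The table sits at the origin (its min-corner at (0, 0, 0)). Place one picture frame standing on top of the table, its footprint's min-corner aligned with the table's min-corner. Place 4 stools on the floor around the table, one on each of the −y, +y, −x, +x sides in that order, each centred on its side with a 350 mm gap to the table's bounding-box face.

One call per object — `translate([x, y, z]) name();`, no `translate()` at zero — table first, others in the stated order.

table();
translate([0, 0, 769]) picture_frame();
translate([706, -682, 0]) stool();
translate([706, 1338, 0]) stool();
translate([-696, 328, 0]) stool();
translate([2108, 328, 0]) stool();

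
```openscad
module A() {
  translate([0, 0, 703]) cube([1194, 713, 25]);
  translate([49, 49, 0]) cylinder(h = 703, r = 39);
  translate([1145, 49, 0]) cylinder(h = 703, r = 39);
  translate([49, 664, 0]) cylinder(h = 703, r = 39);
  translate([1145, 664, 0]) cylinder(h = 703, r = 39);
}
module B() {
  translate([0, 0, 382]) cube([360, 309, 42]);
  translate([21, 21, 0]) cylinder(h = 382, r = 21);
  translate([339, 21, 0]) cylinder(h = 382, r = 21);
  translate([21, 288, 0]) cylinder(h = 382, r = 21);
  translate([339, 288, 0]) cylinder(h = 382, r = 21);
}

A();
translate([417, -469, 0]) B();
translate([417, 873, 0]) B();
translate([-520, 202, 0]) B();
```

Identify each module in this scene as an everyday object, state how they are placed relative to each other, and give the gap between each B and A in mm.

A is a table. B is a stool. Three stools sit around the table at the −y, +y, −x sides. The gap between each stool and the table is 160 mm.

Each stool's nearest face is 160 mm from the table's bounding box.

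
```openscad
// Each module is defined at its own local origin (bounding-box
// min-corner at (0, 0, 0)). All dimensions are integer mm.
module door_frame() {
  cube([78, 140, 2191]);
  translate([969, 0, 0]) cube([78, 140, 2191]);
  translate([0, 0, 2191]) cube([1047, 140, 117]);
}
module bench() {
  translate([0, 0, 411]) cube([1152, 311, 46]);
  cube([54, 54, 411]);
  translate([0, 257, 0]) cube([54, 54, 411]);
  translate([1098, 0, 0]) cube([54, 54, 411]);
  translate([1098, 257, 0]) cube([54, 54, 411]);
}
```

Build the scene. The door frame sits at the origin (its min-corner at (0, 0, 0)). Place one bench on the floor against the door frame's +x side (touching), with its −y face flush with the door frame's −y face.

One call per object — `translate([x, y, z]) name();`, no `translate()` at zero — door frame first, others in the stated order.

door_frame();
translate([1047, 0, 0]) bench();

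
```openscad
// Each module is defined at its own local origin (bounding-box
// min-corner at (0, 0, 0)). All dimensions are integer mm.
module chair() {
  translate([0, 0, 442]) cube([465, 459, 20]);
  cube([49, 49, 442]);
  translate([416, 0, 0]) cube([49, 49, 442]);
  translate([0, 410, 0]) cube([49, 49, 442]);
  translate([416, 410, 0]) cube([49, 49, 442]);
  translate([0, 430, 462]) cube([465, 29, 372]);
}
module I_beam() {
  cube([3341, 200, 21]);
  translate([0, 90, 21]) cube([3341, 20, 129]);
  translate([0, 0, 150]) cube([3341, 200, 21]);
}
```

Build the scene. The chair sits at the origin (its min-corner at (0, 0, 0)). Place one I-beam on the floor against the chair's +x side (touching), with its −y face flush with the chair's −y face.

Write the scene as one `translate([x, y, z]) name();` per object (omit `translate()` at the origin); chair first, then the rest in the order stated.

chair();
translate([465, 0, 0]) I_beam();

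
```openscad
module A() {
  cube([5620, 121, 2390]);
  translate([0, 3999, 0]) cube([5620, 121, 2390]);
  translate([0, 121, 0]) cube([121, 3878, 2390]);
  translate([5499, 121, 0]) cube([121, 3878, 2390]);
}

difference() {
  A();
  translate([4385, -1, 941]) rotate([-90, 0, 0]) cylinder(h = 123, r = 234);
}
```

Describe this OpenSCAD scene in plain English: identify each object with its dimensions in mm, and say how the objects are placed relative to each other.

A is the wall frame of a small rectangular building: four walls, each 2390 mm tall and 121 mm thick, enclosing a footprint 5620 mm (x) by 4120 mm (y) outside-to-outside, with no floor or roof. The front and back walls (the −y and +y sides) span the full width; the two side walls fit between them.

The house frame has a circular hole of radius 234 mm through its front wall, centred at (x = 4385, z = 941).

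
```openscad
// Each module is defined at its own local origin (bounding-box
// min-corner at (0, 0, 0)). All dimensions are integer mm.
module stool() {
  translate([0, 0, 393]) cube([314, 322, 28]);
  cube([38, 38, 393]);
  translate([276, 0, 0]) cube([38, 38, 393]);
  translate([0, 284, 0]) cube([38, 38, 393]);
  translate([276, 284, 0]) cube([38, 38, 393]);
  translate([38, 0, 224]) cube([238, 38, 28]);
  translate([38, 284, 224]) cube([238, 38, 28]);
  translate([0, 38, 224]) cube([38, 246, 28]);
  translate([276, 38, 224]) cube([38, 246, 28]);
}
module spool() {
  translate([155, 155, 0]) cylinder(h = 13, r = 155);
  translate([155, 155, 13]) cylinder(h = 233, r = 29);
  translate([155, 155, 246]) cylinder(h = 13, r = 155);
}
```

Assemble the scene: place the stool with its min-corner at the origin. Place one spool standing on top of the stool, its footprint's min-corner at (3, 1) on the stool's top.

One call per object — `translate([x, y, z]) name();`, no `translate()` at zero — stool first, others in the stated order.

stool();
translate([3, 1, 421]) spool();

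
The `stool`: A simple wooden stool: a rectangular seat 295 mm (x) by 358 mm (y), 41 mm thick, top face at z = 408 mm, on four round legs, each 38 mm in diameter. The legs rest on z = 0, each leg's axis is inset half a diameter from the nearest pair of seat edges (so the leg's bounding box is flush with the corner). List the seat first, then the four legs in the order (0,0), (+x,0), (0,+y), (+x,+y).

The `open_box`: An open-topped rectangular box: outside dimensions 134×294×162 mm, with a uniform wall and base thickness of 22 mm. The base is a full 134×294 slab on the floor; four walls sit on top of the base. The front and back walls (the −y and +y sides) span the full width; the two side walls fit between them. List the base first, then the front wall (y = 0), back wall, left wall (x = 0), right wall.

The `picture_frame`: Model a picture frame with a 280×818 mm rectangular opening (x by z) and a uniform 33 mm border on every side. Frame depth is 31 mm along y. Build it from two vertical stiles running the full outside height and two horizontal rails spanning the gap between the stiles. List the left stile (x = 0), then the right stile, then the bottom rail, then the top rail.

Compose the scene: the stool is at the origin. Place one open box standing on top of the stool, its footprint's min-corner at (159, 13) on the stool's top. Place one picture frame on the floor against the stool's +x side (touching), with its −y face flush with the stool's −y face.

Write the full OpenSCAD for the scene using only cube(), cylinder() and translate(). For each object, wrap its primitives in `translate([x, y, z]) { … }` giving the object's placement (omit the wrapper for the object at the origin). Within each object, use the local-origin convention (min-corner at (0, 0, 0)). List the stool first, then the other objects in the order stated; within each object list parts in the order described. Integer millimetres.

translate([0, 0, 367]) cube([295, 358, 41]);
translate([19, 19, 0]) cylinder(h = 367, r = 19);
translate([276, 19, 0]) cylinder(h = 367, r = 19);
translate([19, 339, 0]) cylinder(h = 367, r = 19);
translate([276, 339, 0]) cylinder(h = 367, r = 19);
translate([159, 13, 408]) {
  cube([134, 294, 22]);
  translate([0, 0, 22]) cube([134, 22, 140]);
  translate([0, 272, 22]) cube([134, 22, 140]);
  translate([0, 22, 22]) cube([22, 250, 140]);
  translate([112, 22, 22]) cube([22, 250, 140]);
}
translate([295, 0, 0]) {
  cube([33, 31, 884]);
  translate([313, 0, 0]) cube([33, 31, 884]);
  translate([33, 0, 0]) cube([280, 31, 33]);
  translate([33, 0, 851]) cube([280, 31, 33]);
}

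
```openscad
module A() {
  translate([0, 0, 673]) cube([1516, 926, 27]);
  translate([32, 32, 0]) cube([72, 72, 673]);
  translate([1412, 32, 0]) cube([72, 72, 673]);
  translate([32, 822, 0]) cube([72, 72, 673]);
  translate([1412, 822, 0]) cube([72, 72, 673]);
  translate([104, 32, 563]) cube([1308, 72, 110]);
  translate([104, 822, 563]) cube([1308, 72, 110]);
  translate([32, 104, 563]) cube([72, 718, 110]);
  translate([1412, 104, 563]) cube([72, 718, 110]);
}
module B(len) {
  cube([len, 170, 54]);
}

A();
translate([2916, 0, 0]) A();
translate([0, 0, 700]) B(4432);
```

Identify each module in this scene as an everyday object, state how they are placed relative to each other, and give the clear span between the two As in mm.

Second table starts at x = 2916; first ends at x = 1516; clear span = 2916 − 1516 = 1400 mm.

A is a table. B is a beam. A beam spans the tops of two tables. The clear span between the two tables is 1400 mm.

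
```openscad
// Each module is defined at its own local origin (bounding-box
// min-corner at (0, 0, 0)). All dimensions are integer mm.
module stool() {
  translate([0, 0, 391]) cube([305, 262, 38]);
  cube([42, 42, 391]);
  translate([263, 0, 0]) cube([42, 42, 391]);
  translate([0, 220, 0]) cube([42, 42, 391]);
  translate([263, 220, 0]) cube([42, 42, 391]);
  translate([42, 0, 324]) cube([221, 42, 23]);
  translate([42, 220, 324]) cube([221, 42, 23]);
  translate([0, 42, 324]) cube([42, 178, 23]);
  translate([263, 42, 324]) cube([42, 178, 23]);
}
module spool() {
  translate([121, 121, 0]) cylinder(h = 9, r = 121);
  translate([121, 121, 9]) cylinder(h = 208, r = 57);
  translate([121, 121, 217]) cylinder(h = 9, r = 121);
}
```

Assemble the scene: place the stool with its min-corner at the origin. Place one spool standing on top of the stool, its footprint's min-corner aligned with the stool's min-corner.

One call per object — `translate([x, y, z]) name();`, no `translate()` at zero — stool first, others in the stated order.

stool();
translate([0, 0, 429]) spool();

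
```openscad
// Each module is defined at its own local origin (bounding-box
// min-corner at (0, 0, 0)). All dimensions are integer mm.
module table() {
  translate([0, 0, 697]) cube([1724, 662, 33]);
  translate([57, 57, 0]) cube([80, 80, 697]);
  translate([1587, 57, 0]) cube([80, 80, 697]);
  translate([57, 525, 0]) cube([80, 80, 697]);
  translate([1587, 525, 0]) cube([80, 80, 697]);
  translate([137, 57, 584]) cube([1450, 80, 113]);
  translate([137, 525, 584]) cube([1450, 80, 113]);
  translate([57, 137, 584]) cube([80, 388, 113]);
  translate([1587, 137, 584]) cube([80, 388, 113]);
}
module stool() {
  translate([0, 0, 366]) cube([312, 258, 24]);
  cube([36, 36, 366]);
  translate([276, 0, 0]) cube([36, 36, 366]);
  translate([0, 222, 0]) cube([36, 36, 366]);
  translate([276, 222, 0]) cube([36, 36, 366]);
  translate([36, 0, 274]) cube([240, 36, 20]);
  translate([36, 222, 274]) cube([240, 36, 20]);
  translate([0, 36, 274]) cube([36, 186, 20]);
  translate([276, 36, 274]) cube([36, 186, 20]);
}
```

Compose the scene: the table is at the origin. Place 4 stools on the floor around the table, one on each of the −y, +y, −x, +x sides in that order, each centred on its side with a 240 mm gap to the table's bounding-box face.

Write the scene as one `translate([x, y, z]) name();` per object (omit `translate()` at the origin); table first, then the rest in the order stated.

table();
translate([706, -498, 0]) stool();
translate([706, 902, 0]) stool();
translate([-552, 202, 0]) stool();
translate([1964, 202, 0]) stool();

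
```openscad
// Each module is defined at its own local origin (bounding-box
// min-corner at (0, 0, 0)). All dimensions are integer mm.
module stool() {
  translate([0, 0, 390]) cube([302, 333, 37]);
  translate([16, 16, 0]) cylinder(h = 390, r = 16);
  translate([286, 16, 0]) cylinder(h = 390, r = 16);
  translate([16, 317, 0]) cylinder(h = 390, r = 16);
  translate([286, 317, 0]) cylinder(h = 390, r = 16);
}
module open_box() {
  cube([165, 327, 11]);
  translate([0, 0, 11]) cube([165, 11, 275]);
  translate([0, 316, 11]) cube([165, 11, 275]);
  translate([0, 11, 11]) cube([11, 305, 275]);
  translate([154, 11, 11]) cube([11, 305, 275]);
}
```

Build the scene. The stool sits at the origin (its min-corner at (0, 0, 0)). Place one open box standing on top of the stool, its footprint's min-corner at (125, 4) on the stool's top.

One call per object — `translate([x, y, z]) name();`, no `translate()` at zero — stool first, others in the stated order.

stool();
translate([125, 4, 427]) open_box();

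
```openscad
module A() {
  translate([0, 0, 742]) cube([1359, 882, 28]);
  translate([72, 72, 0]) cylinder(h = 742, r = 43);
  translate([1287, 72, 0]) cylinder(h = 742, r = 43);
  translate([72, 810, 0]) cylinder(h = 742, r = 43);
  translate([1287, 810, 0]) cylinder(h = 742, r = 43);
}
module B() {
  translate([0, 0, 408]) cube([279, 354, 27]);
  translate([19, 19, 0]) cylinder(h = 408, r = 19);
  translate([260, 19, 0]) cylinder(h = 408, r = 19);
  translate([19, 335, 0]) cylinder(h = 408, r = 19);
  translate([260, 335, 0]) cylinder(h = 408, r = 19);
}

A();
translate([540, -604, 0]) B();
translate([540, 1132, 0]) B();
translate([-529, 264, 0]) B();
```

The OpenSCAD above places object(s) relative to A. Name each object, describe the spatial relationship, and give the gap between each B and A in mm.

A is a table. B is a stool. Three stools sit around the table at the −y, +y, −x sides. The gap between each stool and the table is 250 mm.

Each stool's nearest face is 250 mm from the table's bounding box.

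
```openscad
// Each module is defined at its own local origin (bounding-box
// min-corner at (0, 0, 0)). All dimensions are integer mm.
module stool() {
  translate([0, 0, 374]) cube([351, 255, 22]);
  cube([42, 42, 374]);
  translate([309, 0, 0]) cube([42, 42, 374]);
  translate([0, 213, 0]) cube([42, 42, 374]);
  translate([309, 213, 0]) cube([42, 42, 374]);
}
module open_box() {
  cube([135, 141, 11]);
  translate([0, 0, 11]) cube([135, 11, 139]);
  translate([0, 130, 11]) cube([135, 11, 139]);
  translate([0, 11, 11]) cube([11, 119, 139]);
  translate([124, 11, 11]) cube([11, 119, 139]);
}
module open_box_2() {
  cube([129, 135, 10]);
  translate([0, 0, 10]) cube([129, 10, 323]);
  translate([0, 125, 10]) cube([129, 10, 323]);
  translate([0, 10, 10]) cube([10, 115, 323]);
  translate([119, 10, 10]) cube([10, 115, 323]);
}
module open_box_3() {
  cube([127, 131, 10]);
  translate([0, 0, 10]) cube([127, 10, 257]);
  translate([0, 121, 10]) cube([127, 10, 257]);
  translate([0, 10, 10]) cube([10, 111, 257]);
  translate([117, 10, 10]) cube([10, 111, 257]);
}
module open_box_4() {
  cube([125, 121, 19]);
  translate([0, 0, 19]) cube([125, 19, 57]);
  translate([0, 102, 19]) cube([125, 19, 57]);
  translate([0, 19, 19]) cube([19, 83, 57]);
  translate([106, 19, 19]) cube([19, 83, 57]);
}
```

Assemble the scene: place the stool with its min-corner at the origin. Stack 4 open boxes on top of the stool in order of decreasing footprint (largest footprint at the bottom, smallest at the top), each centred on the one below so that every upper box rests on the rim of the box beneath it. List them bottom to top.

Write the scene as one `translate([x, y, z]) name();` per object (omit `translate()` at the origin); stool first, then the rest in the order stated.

stool();
translate([108, 57, 396]) open_box();
translate([111, 60, 546]) open_box_2();
translate([112, 62, 879]) open_box_3();
translate([113, 67, 1146]) open_box_4();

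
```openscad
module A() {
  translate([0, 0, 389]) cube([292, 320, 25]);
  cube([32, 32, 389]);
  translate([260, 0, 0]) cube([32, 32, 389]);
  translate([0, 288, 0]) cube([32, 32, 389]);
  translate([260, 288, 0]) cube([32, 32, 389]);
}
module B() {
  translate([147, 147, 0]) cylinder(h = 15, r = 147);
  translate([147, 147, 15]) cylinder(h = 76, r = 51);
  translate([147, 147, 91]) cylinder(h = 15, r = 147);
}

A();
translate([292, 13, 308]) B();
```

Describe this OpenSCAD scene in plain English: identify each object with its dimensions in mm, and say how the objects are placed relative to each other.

A is a four-legged stool. The seat is a 292×320×25 mm slab whose top surface is at z = 414 mm; four square legs, each 32×32 mm in cross-section, run from the floor (z = 0) to the underside of the seat, each flush with a corner of the seat.

B is a spool: two coaxial disc flanges of radius 147 mm and thickness 15 mm, joined by a core cylinder of radius 51 mm and height 76 mm. The lower flange rests on z = 0 and the three cylinders share a vertical axis.

The spool is beside the stool with their tops flush at z = 414.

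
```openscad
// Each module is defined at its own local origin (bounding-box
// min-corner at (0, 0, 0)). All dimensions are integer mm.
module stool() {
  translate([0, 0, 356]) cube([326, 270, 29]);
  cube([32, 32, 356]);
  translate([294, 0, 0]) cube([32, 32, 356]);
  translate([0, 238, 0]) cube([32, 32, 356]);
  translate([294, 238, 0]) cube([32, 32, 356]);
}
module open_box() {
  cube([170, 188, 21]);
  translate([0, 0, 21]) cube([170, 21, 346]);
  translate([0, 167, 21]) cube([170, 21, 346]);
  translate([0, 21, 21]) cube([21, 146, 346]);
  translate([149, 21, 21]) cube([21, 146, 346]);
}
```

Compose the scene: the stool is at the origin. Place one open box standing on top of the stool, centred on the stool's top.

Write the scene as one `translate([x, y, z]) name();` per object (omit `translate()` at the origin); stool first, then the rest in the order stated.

stool();
translate([78, 41, 385]) open_box();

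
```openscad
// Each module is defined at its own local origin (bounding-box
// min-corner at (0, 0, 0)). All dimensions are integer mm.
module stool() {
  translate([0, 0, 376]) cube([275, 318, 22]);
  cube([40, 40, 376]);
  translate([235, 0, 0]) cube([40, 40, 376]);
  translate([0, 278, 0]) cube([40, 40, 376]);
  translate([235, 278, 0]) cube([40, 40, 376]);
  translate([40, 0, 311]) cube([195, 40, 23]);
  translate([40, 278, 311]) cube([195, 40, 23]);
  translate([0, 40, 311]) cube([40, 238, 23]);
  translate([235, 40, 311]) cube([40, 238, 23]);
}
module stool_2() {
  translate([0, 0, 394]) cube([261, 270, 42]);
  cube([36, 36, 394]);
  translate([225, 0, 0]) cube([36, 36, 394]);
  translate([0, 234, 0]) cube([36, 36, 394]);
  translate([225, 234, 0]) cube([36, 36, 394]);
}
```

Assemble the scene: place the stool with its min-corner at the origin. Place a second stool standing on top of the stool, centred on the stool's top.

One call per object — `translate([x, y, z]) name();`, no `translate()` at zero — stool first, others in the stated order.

stool();
translate([7, 24, 398]) stool_2();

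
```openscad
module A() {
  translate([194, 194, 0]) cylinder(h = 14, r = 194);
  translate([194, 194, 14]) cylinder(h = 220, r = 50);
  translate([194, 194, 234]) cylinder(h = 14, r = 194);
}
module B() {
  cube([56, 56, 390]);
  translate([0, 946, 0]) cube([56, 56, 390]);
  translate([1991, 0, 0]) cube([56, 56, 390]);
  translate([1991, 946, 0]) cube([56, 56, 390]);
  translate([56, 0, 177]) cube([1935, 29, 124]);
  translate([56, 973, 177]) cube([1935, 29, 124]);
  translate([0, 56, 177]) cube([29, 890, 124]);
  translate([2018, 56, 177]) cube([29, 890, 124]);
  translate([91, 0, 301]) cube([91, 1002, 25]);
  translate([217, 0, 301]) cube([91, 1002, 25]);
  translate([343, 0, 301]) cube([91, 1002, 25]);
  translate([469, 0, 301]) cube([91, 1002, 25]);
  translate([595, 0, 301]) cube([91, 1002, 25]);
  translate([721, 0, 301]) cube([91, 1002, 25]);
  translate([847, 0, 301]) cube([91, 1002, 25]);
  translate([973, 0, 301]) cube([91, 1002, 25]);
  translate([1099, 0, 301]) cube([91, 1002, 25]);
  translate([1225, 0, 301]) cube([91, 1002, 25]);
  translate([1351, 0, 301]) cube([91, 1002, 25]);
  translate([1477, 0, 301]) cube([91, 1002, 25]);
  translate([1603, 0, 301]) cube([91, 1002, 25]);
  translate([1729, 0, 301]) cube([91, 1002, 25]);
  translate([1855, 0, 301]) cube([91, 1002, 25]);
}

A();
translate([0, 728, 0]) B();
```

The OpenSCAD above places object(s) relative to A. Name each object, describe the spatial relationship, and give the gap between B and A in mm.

The bed frame's nearest face is 340 mm from the spool's +y face.

A is a spool. B is a bed frame. The bed frame is on the floor beside the spool on its +y side. The gap between the bed frame and the spool is 340 mm.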